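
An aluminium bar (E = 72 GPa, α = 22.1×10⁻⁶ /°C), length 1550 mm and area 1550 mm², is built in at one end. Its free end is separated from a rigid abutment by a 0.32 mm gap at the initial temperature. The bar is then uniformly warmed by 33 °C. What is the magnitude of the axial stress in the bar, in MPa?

σ ≈ 37.6 MPa (compressive)

If the wall were absent the bar would grow by αΔT L = 22.1×10⁻⁶ × 33 × 1550 = 1.13 mm.
The gap closes (δ_free > 0.32 mm) and the wall then resists a further 1.13 − 0.32 = 0.8104 mm of expansion.
That suppressed elongation corresponds to σ = E·Δ/L = 72×10³ × 0.8104/1550 = 37.65 MPa.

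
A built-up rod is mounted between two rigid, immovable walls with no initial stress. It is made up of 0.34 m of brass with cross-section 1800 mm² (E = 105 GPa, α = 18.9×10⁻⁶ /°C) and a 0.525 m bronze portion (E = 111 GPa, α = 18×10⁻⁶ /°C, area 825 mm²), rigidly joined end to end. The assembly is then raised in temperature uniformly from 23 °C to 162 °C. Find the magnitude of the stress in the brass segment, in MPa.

With the walls removed the bar would change length by δ_free = Σ αᵢΔT Lᵢ = 18.9×10⁻⁶×139×340 + 18×10⁻⁶×139×525 = 2.207 mm.
Since the ends are fixed, an axial force P builds up, equal in every segment, with P · Σ Lᵢ/(AᵢEᵢ) = δ_free.
The series flexibility is Σ Lᵢ/(AᵢEᵢ) = 340/(1800×105×10³) + 525/(825×111×10³) = 7.532×10⁻⁶ mm/N.
P = 2.207 / 7.532×10⁻⁶ = 293000 N = 293 kN, compressive.
σ_{brass} = P / A = 293000 / 1800 = 162.8 MPa.

σ ≈ 163 MPa (compressive)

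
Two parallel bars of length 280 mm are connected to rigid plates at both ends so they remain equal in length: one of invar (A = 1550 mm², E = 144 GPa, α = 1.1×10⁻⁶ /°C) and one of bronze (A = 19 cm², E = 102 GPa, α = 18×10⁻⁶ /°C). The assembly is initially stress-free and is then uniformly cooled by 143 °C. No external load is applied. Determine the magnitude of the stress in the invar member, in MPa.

Both members must finish at the same length. With the larger α, the bronze tends to over-contract; the plates restrain it, putting the bronze in tension and the invar in compression. With no external load the two internal forces are equal and opposite, magnitude P.
Compatibility of the two members (thermal + elastic change equal): (α₁ − α₂)ΔT = P·[1/(A₁E₁) + 1/(A₂E₂)].
|α₁ − α₂|·ΔT = 16.9×10⁻⁶ × 143 = 0.002417.
1/(A₁E₁) + 1/(A₂E₂) = 1/(1550×144×10³) + 1/(1900×102×10³) = 9.64×10⁻⁹ N⁻¹.
So P = 0.002417 / 9.64×10⁻⁹ = 250.7 kN.
σ_{invar} = P/A₁ = 250700/1550 = 161.7 MPa, compressive.

σ ≈ 162 MPa (compressive)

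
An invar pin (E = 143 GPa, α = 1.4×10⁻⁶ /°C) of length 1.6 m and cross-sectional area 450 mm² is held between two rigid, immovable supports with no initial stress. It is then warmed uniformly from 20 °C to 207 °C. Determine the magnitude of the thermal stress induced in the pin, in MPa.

With length fixed, the mechanical strain must cancel the thermal strain αΔT = 1.4×10⁻⁶ × 187 = 261.8×10⁻⁶.
Hence σ = E·αΔT = 143×10³ × 261.8×10⁻⁶ = 37.44 MPa, compressive.

σ ≈ 37.4 MPa (compressive)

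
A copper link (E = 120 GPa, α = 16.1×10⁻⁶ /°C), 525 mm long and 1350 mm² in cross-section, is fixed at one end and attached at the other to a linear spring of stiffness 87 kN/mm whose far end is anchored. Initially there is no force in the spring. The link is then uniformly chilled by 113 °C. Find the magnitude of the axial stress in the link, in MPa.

σ ≈ 48 MPa (tensile)

The unrestrained thermal change is αΔT L = 16.1×10⁻⁶ × 113 × 525 = 0.9551 mm.
With a force P in the spring, the elastic change of the link is PL/(AE) and that of the spring is P/k; compatibility requires their sum to equal δ_free.
So P = δ_free / [L/(AE) + 1/k] = 0.9551 / [ 525/(1350×120×10³) + 1/(87×10³) ].
P = 0.9551 / 1.473×10⁻⁵ = 64820 N.
σ = P/A = 64820/1350 = 48.02 MPa.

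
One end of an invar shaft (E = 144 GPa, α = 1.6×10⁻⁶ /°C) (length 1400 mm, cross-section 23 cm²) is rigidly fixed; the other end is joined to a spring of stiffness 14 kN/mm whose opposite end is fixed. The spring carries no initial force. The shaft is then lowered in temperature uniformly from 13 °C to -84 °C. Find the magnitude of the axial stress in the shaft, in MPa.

σ ≈ 1.25 MPa (tensile)

If the spring were absent the shaft would shorten by αΔT L = 1.6×10⁻⁶ × 97 × 1400 = 0.2173 mm.
With a force P in the spring, the elastic change of the shaft is PL/(AE) and that of the spring is P/k; compatibility requires their sum to equal δ_free.
P [ L/(AE) + 1/k ] = δ_free → P [ 1400/(2300×144×10³) + 1/(14×10³) ] = 0.2173.
P = 0.2173 / 7.566×10⁻⁵ = 2872 N.
σ = P/A = 2872/2300 = 1.249 MPa.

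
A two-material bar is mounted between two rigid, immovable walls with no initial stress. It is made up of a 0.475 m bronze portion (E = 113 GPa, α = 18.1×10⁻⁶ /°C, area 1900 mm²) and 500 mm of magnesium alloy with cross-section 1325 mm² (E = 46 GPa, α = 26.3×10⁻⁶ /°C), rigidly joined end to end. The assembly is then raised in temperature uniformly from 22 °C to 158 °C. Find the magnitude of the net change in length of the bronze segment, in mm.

With the walls removed the bar would change length by δ_free = Σ αᵢΔT Lᵢ = 18.1×10⁻⁶×136×475 + 26.3×10⁻⁶×136×500 = 2.958 mm.
The rigid supports impose zero overall length change; the single axial force P common to all segments must satisfy P Σ Lᵢ/(AᵢEᵢ) = δ_free.
Σ Lᵢ/(AᵢEᵢ) = 475/(1900×113×10³) + 500/(1325×46×10³) = 1.042×10⁻⁵ mm/N.
So P = 2.958 / 1.042×10⁻⁵ = 284 kN, compressive.
For the bronze segment, free thermal change = 18.1×10⁻⁶×136×475 = 1.169 mm and elastic change from P = 284000×475/(1900×113×10³) = 0.6282 mm; these oppose, so the net change is 0.541 mm (segment lengthens).

|ΔL| ≈ 0.541 mm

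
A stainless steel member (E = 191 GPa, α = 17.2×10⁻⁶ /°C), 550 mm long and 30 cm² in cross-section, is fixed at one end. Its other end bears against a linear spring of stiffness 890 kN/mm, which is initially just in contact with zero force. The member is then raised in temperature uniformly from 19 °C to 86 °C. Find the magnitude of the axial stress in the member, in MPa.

σ ≈ 101 MPa (compressive)

Free thermal expansion: δ_free = αΔT L = 17.2×10⁻⁶ × 67 × 550 = 0.6338 mm.
Let P be the compressive force at the spring. The member shortens elastically by PL/(AE) and the spring compresses by P/k; together these equal δ_free.
P [ L/(AE) + 1/k ] = δ_free → P [ 550/(3000×191×10³) + 1/(890×10³) ] = 0.6338.
P = 0.6338 / 2.083×10⁻⁶ = 304200 N.
σ = P/A = 304200/3000 = 101.4 MPa.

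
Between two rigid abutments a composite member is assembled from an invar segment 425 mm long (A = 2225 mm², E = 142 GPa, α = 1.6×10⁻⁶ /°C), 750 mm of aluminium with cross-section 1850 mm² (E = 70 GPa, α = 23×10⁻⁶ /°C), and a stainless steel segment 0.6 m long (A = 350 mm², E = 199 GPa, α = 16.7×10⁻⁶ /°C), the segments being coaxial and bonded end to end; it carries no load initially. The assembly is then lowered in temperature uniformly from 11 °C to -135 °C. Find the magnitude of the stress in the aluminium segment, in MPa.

σ ≈ 140 MPa (tensile)

With the walls removed the bar would change length by δ_free = Σ αᵢΔT Lᵢ = 1.6×10⁻⁶×146×425 + 23×10⁻⁶×146×750 + 16.7×10⁻⁶×146×600 = 4.081 mm.
The walls prevent any net length change, so an axial force P (same in every segment) develops. Compatibility: P · Σ Lᵢ/(AᵢEᵢ) = δ_free.
The series flexibility is Σ Lᵢ/(AᵢEᵢ) = 425/(2225×142×10³) + 750/(1850×70×10³) + 600/(350×199×10³) = 1.575×10⁻⁵ mm/N.
Hence P = δ_free / Σ(L/AE) = 4.081/1.575×10⁻⁵ = 259.1 kN (tensile).
σ_{aluminium} = P / A = 259100 / 1850 = 140 MPa.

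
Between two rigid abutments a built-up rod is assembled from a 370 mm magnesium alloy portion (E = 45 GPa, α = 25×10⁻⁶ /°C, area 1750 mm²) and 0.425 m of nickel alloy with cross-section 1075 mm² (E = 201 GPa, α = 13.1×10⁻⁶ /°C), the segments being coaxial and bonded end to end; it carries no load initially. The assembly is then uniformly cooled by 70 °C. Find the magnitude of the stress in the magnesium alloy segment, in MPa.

Free thermal contraction of the whole bar: Σ αᵢΔT Lᵢ = 25×10⁻⁶×70×370 + 13.1×10⁻⁶×70×425 = 1.037 mm.
The rigid supports impose zero overall length change; the single axial force P common to all segments must satisfy P Σ Lᵢ/(AᵢEᵢ) = δ_free.
Σ Lᵢ/(AᵢEᵢ) = 370/(1750×45×10³) + 425/(1075×201×10³) = 6.665×10⁻⁶ mm/N.
So P = 1.037 / 6.665×10⁻⁶ = 155.6 kN, tensile.
σ_{magnesium alloy} = P / A = 155600 / 1750 = 88.92 MPa.

σ ≈ 88.9 MPa (tensile)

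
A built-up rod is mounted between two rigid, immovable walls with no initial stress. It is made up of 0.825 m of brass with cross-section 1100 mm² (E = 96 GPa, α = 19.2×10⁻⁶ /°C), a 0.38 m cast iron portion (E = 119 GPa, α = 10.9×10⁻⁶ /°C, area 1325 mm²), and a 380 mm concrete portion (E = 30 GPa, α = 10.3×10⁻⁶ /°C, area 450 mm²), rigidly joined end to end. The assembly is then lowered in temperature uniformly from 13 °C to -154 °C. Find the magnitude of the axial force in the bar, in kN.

P ≈ 104 kN (tensile)

With the walls removed the bar would change length by δ_free = Σ αᵢΔT Lᵢ = 19.2×10⁻⁶×167×825 + 10.9×10⁻⁶×167×380 + 10.3×10⁻⁶×167×380 = 3.991 mm.
The rigid supports impose zero overall length change; the single axial force P common to all segments must satisfy P Σ Lᵢ/(AᵢEᵢ) = δ_free.
Σ Lᵢ/(AᵢEᵢ) = 825/(1100×96×10³) + 380/(1325×119×10³) + 380/(450×30×10³) = 3.837×10⁻⁵ mm/N.
So P = 3.991 / 3.837×10⁻⁵ = 104 kN, tensile.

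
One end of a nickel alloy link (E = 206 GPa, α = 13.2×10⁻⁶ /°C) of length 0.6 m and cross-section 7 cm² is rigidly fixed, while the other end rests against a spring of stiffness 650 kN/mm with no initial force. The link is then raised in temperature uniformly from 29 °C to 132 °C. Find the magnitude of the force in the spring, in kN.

If the spring were absent the link would lengthen by αΔT L = 13.2×10⁻⁶ × 103 × 600 = 0.8158 mm.
Let P be the compressive force at the spring. The link shortens elastically by PL/(AE) and the spring compresses by P/k; together these equal δ_free.
So P = δ_free / [L/(AE) + 1/k] = 0.8158 / [ 600/(700×206×10³) + 1/(650×10³) ].
P = 0.8158 / 5.699×10⁻⁶ = 143100 N.

P ≈ 143 kN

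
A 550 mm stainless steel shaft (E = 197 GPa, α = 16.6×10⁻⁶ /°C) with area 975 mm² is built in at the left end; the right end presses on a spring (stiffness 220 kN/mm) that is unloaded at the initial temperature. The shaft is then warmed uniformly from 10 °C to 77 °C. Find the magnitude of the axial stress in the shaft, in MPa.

σ ≈ 84.7 MPa (compressive)

Free thermal expansion: δ_free = αΔT L = 16.6×10⁻⁶ × 67 × 550 = 0.6117 mm.
With a force P in the spring, the elastic change of the shaft is PL/(AE) and that of the spring is P/k; compatibility requires their sum to equal δ_free.
So P = δ_free / [L/(AE) + 1/k] = 0.6117 / [ 550/(975×197×10³) + 1/(220×10³) ].
P = 0.6117 / 7.409×10⁻⁶ = 82560 N.
σ = P/A = 82560/975 = 84.68 MPa.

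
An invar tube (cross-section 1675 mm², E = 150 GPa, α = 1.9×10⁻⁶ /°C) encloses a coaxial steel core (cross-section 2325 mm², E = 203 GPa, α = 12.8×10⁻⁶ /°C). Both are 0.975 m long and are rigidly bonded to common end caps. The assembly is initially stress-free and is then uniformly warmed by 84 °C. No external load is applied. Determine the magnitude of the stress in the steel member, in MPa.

σ ≈ 64.6 MPa (compressive)

The steel has the larger α, so on heating it would change length more than the invar if both were free. The rigid plates force a common final length, so the steel is put into compression and the invar into tension, with equal and opposite forces P (no external load).
Setting the final lengths equal and cancelling L: (α₁ − α₂)ΔT = P/(A₁E₁) + P/(A₂E₂).
|α₁ − α₂|·ΔT = 10.9×10⁻⁶ × 84 = 0.0009156.
1/(A₁E₁) + 1/(A₂E₂) = 1/(1675×150×10³) + 1/(2325×203×10³) = 6.099×10⁻⁹ N⁻¹.
P = 0.0009156 / 6.099×10⁻⁹ = 150100 N = 150.1 kN.
σ_{steel} = P/A₂ = 150100/2325 = 64.57 MPa, compressive.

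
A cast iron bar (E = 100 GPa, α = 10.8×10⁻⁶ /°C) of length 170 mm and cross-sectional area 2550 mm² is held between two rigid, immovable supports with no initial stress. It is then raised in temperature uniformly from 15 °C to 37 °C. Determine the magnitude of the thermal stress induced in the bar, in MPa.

σ ≈ 23.8 MPa (compressive)

The supports are rigid, so the total axial strain is zero. The restrained thermal strain is ε = αΔT = 10.8×10⁻⁶ × 22 = 237.6×10⁻⁶.
Hence σ = E·αΔT = 100×10³ × 237.6×10⁻⁶ = 23.76 MPa, compressive.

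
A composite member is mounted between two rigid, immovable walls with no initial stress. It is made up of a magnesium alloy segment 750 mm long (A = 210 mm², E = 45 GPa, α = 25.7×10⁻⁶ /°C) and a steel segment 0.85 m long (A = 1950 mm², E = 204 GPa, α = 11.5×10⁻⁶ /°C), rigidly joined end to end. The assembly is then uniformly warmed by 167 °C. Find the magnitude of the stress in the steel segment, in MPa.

If the supports were absent, the total length change would be Σ αᵢΔT Lᵢ = 25.7×10⁻⁶×167×750 + 11.5×10⁻⁶×167×850 = 4.851 mm.
Since the ends are fixed, an axial force P builds up, equal in every segment, with P · Σ Lᵢ/(AᵢEᵢ) = δ_free.
The series flexibility is Σ Lᵢ/(AᵢEᵢ) = 750/(210×45×10³) + 850/(1950×204×10³) = 8.15×10⁻⁵ mm/N.
P = 4.851 / 8.15×10⁻⁵ = 59520 N = 59.52 kN, compressive.
σ_{steel} = P / A = 59520 / 1950 = 30.53 MPa.

σ ≈ 30.5 MPa (compressive)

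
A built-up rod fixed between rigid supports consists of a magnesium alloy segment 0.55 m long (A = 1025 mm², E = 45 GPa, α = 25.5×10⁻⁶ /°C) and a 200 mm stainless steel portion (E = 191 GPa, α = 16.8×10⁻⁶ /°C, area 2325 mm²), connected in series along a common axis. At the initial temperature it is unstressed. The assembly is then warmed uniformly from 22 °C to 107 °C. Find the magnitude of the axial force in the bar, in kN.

P ≈ 119 kN (compressive)

Free thermal expansion of the whole bar: Σ αᵢΔT Lᵢ = 25.5×10⁻⁶×85×550 + 16.8×10⁻⁶×85×200 = 1.478 mm.
The rigid supports impose zero overall length change; the single axial force P common to all segments must satisfy P Σ Lᵢ/(AᵢEᵢ) = δ_free.
Σ Lᵢ/(AᵢEᵢ) = 550/(1025×45×10³) + 200/(2325×191×10³) = 1.237×10⁻⁵ mm/N.
So P = 1.478 / 1.237×10⁻⁵ = 119.4 kN, compressive.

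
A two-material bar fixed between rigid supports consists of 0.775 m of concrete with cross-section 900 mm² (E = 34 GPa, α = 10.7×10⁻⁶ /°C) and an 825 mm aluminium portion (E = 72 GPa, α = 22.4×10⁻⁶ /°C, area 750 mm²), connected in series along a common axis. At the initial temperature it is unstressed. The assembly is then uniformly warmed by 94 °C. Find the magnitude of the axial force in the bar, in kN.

If the supports were absent, the total length change would be Σ αᵢΔT Lᵢ = 10.7×10⁻⁶×94×775 + 22.4×10⁻⁶×94×825 = 2.517 mm.
Since the ends are fixed, an axial force P builds up, equal in every segment, with P · Σ Lᵢ/(AᵢEᵢ) = δ_free.
The series flexibility is Σ Lᵢ/(AᵢEᵢ) = 775/(900×34×10³) + 825/(750×72×10³) = 4.06×10⁻⁵ mm/N.
Hence P = δ_free / Σ(L/AE) = 2.517/4.06×10⁻⁵ = 61.98 kN (compressive).

P ≈ 62 kN (compressive)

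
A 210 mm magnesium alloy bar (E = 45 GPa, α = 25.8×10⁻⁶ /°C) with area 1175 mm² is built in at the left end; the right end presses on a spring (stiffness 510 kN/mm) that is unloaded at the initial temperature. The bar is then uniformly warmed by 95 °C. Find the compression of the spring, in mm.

δ ≈ 0.17 mm

If the spring were absent the bar would lengthen by αΔT L = 25.8×10⁻⁶ × 95 × 210 = 0.5147 mm.
Let P be the compressive force at the spring. The bar shortens elastically by PL/(AE) and the spring compresses by P/k; together these equal δ_free.
So P = δ_free / [L/(AE) + 1/k] = 0.5147 / [ 210/(1175×45×10³) + 1/(510×10³) ].
P = 0.5147 / 5.932×10⁻⁶ = 86760 N.
Spring compression = P/k = 86760/(510×10³) = 0.1701 mm.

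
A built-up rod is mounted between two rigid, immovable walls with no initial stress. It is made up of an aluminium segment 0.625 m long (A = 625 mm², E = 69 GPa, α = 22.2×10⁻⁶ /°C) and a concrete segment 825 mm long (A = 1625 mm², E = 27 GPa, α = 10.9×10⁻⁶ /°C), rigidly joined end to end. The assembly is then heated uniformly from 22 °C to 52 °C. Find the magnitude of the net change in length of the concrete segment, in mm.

Free thermal expansion of the whole bar: Σ αᵢΔT Lᵢ = 22.2×10⁻⁶×30×625 + 10.9×10⁻⁶×30×825 = 0.686 mm.
Since the ends are fixed, an axial force P builds up, equal in every segment, with P · Σ Lᵢ/(AᵢEᵢ) = δ_free.
Σ Lᵢ/(AᵢEᵢ) = 625/(625×69×10³) + 825/(1625×27×10³) = 3.33×10⁻⁵ mm/N.
P = 0.686 / 3.33×10⁻⁵ = 20600 N = 20.6 kN, compressive.
For the concrete segment, free thermal change = 10.9×10⁻⁶×30×825 = 0.2698 mm and elastic change from P = 20600×825/(1625×27×10³) = 0.3874 mm; these oppose, so the net change is 0.118 mm (segment shortens).

|ΔL| ≈ 0.118 mm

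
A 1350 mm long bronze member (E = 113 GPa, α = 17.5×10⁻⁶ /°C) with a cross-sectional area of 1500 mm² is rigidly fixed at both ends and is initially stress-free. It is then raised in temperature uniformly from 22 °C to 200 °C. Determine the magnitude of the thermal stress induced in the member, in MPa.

With length fixed, the mechanical strain must cancel the thermal strain αΔT = 17.5×10⁻⁶ × 178 = 3115×10⁻⁶.
The stress required to suppress this strain is σ = Eε = 113×10³ × 3115×10⁻⁶ = 352 MPa, compressive since the member is trying to expand.

σ ≈ 352 MPa (compressive)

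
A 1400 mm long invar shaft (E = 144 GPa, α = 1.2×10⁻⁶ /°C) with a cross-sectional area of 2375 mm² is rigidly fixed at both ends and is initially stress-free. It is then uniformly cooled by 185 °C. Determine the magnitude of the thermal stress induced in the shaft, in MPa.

With length fixed, the mechanical strain must cancel the thermal strain αΔT = 1.2×10⁻⁶ × 185 = 222×10⁻⁶.
Hence σ = E·αΔT = 144×10³ × 222×10⁻⁶ = 31.97 MPa, tensile.

σ ≈ 32 MPa (tensile)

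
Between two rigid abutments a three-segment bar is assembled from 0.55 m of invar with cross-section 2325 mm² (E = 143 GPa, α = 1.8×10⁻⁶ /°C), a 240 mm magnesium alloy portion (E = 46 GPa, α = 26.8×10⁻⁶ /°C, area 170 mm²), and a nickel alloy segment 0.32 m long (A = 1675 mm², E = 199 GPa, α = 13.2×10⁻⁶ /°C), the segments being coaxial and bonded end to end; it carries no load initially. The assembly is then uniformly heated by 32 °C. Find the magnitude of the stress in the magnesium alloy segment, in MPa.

σ ≈ 65.8 MPa (compressive)

With the walls removed the bar would change length by δ_free = Σ αᵢΔT Lᵢ = 1.8×10⁻⁶×32×550 + 26.8×10⁻⁶×32×240 + 13.2×10⁻⁶×32×320 = 0.3727 mm.
The walls prevent any net length change, so an axial force P (same in every segment) develops. Compatibility: P · Σ Lᵢ/(AᵢEᵢ) = δ_free.
The series flexibility is Σ Lᵢ/(AᵢEᵢ) = 550/(2325×143×10³) + 240/(170×46×10³) + 320/(1675×199×10³) = 3.33×10⁻⁵ mm/N.
P = 0.3727 / 3.33×10⁻⁵ = 11190 N = 11.19 kN, compressive.
σ_{magnesium alloy} = P / A = 11190 / 170 = 65.82 MPa.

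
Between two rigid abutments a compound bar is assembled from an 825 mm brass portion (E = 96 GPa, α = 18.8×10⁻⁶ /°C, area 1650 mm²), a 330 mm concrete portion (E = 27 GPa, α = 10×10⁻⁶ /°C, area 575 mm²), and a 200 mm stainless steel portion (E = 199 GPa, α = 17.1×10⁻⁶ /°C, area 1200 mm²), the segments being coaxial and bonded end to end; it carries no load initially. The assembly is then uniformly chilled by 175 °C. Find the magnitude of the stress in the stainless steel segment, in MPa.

If the supports were absent, the total length change would be Σ αᵢΔT Lᵢ = 18.8×10⁻⁶×175×825 + 10×10⁻⁶×175×330 + 17.1×10⁻⁶×175×200 = 3.89 mm.
The rigid supports impose zero overall length change; the single axial force P common to all segments must satisfy P Σ Lᵢ/(AᵢEᵢ) = δ_free.
Σ Lᵢ/(AᵢEᵢ) = 825/(1650×96×10³) + 330/(575×27×10³) + 200/(1200×199×10³) = 2.73×10⁻⁵ mm/N.
P = 3.89 / 2.73×10⁻⁵ = 142500 N = 142.5 kN, tensile.
σ_{stainless steel} = P / A = 142500 / 1200 = 118.7 MPa.

σ ≈ 119 MPa (tensile)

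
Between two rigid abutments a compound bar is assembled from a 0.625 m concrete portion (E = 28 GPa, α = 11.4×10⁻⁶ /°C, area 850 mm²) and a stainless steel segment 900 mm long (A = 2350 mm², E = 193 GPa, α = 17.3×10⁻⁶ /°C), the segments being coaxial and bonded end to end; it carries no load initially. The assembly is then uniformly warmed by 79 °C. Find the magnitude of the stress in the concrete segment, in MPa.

If the supports were absent, the total length change would be Σ αᵢΔT Lᵢ = 11.4×10⁻⁶×79×625 + 17.3×10⁻⁶×79×900 = 1.793 mm.
The walls prevent any net length change, so an axial force P (same in every segment) develops. Compatibility: P · Σ Lᵢ/(AᵢEᵢ) = δ_free.
Σ Lᵢ/(AᵢEᵢ) = 625/(850×28×10³) + 900/(2350×193×10³) = 2.824×10⁻⁵ mm/N.
Hence P = δ_free / Σ(L/AE) = 1.793/2.824×10⁻⁵ = 63.48 kN (compressive).
σ_{concrete} = P / A = 63480 / 850 = 74.68 MPa.

σ ≈ 74.7 MPa (compressive)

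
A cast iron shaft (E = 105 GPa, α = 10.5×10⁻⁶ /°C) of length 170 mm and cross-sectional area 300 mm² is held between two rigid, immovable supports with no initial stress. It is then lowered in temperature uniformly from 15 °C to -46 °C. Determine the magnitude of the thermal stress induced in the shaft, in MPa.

σ ≈ 67.3 MPa (tensile)

Because both ends are immovable the net strain is zero, and the suppressed thermal strain is αΔT = 10.5×10⁻⁶ × 61 = 640.5×10⁻⁶.
The stress required to suppress this strain is σ = Eε = 105×10³ × 640.5×10⁻⁶ = 67.25 MPa, tensile since the shaft is trying to contract.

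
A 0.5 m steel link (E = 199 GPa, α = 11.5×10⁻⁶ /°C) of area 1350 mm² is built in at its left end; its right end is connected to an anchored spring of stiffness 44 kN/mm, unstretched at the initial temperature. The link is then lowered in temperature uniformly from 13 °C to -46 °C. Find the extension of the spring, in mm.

The unrestrained thermal change is αΔT L = 11.5×10⁻⁶ × 59 × 500 = 0.3392 mm.
Let P be the tensile force in the spring. The link extends elastically by PL/(AE) and the spring stretches by P/k; together these equal δ_free.
So P = δ_free / [L/(AE) + 1/k] = 0.3392 / [ 500/(1350×199×10³) + 1/(44×10³) ].
P = 0.3392 / 2.459×10⁻⁵ = 13800 N.
Spring extension = P/k = 13800/(44×10³) = 0.3136 mm.

δ ≈ 0.314 mm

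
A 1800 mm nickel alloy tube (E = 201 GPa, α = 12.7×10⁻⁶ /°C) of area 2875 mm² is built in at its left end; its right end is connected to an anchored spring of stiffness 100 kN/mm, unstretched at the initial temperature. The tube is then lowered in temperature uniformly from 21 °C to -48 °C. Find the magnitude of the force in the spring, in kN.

If the spring were absent the tube would shorten by αΔT L = 12.7×10⁻⁶ × 69 × 1800 = 1.577 mm.
Let P be the tensile force in the spring. The tube extends elastically by PL/(AE) and the spring stretches by P/k; together these equal δ_free.
P [ L/(AE) + 1/k ] = δ_free → P [ 1800/(2875×201×10³) + 1/(100×10³) ] = 1.577.
P = 1.577 / 1.311×10⁻⁵ = 120300 N.

P ≈ 120 kN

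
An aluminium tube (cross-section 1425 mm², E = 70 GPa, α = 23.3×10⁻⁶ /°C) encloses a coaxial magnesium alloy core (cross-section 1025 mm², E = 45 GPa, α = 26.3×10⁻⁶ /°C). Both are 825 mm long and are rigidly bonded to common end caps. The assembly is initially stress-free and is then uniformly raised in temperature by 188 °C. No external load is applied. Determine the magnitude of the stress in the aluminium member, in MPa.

σ ≈ 12.5 MPa (tensile)

Equilibrium of a rigid end plate with no external load gives equal and opposite internal forces ±P in the two members. Since α_{magnesium alloy} > α_{aluminium}, heating drives the magnesium alloy into compression and the aluminium into tension.
Equating the net (thermal + elastic) strains gives |α₁ − α₂|·ΔT = P·[1/(A₁E₁) + 1/(A₂E₂)].
|α₁ − α₂|·ΔT = 3×10⁻⁶ × 188 = 0.000564.
1/(A₁E₁) + 1/(A₂E₂) = 1/(1425×70×10³) + 1/(1025×45×10³) = 3.171×10⁻⁸ N⁻¹.
P = 0.000564 / 3.171×10⁻⁸ = 17790 N = 17.79 kN.
σ_{aluminium} = P/A₁ = 17790/1425 = 12.48 MPa, tensile.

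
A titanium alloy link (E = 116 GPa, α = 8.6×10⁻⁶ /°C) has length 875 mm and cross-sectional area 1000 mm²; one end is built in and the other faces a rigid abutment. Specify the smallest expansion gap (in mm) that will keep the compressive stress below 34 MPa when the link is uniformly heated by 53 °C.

g ≈ 0.142 mm

With no wall the link would lengthen by αΔT L = 8.6×10⁻⁶ × 53 × 875 = 0.3988 mm.
At the allowable stress the elastic shortening the wall may impose is σL/E = 34 × 875 / (116×10³) = 0.2565 mm.
The gap must absorb the remainder: g_min = 0.3988 − 0.2565 = 0.1424 mm.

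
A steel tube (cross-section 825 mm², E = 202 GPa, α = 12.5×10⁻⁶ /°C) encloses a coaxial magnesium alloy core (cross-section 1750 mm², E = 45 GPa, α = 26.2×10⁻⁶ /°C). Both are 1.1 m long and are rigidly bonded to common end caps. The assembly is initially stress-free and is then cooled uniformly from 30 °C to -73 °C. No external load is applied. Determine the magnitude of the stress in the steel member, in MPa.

Both members must finish at the same length. With the larger α, the magnesium alloy tends to over-contract; the plates restrain it, putting the magnesium alloy in tension and the steel in compression. With no external load the two internal forces are equal and opposite, magnitude P.
Setting the final lengths equal and cancelling L: (α₁ − α₂)ΔT = P/(A₁E₁) + P/(A₂E₂).
|α₁ − α₂|·ΔT = 13.7×10⁻⁶ × 103 = 0.001411.
1/(A₁E₁) + 1/(A₂E₂) = 1/(825×202×10³) + 1/(1750×45×10³) = 1.87×10⁻⁸ N⁻¹.
P = 0.001411 / 1.87×10⁻⁸ = 75460 N = 75.46 kN.
σ_{steel} = P/A₁ = 75460/825 = 91.47 MPa, compressive.

σ ≈ 91.5 MPa (compressive)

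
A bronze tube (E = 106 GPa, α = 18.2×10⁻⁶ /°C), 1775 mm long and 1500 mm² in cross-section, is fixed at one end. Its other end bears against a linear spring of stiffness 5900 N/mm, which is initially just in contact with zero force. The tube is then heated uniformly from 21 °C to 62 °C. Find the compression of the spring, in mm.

δ ≈ 1.24 mm

Free thermal expansion: δ_free = αΔT L = 18.2×10⁻⁶ × 41 × 1775 = 1.325 mm.
With a force P in the spring, the elastic change of the tube is PL/(AE) and that of the spring is P/k; compatibility requires their sum to equal δ_free.
P [ L/(AE) + 1/k ] = δ_free → P [ 1775/(1500×106×10³) + 1/(5900) ] = 1.325.
P = 1.325 / 0.0001807 = 7332 N.
Spring compression = P/k = 7332/(5900) = 1.243 mm.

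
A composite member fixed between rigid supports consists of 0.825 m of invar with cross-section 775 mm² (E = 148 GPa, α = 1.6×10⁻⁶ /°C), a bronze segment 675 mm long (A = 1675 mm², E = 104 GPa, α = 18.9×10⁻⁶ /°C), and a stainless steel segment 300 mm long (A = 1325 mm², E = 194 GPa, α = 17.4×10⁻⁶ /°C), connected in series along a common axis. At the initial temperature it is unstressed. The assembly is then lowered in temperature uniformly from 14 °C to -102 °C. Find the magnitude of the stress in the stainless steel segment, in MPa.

Free thermal contraction of the whole bar: Σ αᵢΔT Lᵢ = 1.6×10⁻⁶×116×825 + 18.9×10⁻⁶×116×675 + 17.4×10⁻⁶×116×300 = 2.239 mm.
The walls prevent any net length change, so an axial force P (same in every segment) develops. Compatibility: P · Σ Lᵢ/(AᵢEᵢ) = δ_free.
The series flexibility is Σ Lᵢ/(AᵢEᵢ) = 825/(775×148×10³) + 675/(1675×104×10³) + 300/(1325×194×10³) = 1.223×10⁻⁵ mm/N.
So P = 2.239 / 1.223×10⁻⁵ = 183 kN, tensile.
σ_{stainless steel} = P / A = 183000 / 1325 = 138.1 MPa.

σ ≈ 138 MPa (tensile)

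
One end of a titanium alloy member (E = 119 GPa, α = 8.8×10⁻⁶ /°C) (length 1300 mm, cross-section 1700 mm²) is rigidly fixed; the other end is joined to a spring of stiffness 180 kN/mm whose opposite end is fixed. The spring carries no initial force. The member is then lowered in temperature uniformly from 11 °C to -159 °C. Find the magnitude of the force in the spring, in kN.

P ≈ 162 kN

The unrestrained thermal change is αΔT L = 8.8×10⁻⁶ × 170 × 1300 = 1.945 mm.
Let P be the tensile force in the spring. The member extends elastically by PL/(AE) and the spring stretches by P/k; together these equal δ_free.
P [ L/(AE) + 1/k ] = δ_free → P [ 1300/(1700×119×10³) + 1/(180×10³) ] = 1.945.
P = 1.945 / 1.198×10⁻⁵ = 162300 N.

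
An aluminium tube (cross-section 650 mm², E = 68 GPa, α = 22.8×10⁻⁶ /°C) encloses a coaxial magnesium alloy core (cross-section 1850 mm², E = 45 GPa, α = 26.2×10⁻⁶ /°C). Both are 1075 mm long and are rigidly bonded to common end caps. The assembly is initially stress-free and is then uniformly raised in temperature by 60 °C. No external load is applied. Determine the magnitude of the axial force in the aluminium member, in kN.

P ≈ 5.89 kN (tensile in the aluminium)

Equilibrium of a rigid end plate with no external load gives equal and opposite internal forces ±P in the two members. Since α_{magnesium alloy} > α_{aluminium}, heating drives the magnesium alloy into compression and the aluminium into tension.
Compatibility of the two members (thermal + elastic change equal): (α₁ − α₂)ΔT = P·[1/(A₁E₁) + 1/(A₂E₂)].
|α₁ − α₂|·ΔT = 3.4×10⁻⁶ × 60 = 0.000204.
1/(A₁E₁) + 1/(A₂E₂) = 1/(650×68×10³) + 1/(1850×45×10³) = 3.464×10⁻⁸ N⁻¹.
P = 0.000204 / 3.464×10⁻⁸ = 5890 N = 5.89 kN.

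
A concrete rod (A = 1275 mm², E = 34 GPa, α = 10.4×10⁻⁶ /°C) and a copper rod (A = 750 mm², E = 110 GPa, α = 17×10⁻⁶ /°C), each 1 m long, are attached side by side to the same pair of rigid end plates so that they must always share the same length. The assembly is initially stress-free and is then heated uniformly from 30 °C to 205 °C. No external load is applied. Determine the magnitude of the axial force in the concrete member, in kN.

P ≈ 32.8 kN (tensile in the concrete)

Both members must finish at the same length. With the larger α, the copper tends to over-expand; the plates restrain it, putting the copper in compression and the concrete in tension. With no external load the two internal forces are equal and opposite, magnitude P.
Compatibility of the two members (thermal + elastic change equal): (α₁ − α₂)ΔT = P·[1/(A₁E₁) + 1/(A₂E₂)].
|α₁ − α₂|·ΔT = 6.6×10⁻⁶ × 175 = 0.001155.
1/(A₁E₁) + 1/(A₂E₂) = 1/(1275×34×10³) + 1/(750×110×10³) = 3.519×10⁻⁸ N⁻¹.
So P = 0.001155 / 3.519×10⁻⁸ = 32.82 kN.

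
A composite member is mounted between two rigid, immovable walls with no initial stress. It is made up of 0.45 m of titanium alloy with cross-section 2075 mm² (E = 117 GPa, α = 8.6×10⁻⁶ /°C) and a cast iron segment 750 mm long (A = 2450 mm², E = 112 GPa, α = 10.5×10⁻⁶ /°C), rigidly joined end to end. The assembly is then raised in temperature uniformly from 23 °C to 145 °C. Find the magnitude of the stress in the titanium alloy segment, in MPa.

σ ≈ 151 MPa (compressive)

Free thermal expansion of the whole bar: Σ αᵢΔT Lᵢ = 8.6×10⁻⁶×122×450 + 10.5×10⁻⁶×122×750 = 1.433 mm.
The walls prevent any net length change, so an axial force P (same in every segment) develops. Compatibility: P · Σ Lᵢ/(AᵢEᵢ) = δ_free.
Σ Lᵢ/(AᵢEᵢ) = 450/(2075×117×10³) + 750/(2450×112×10³) = 4.587×10⁻⁶ mm/N.
P = 1.433 / 4.587×10⁻⁶ = 312400 N = 312.4 kN, compressive.
σ_{titanium alloy} = P / A = 312400 / 2075 = 150.6 MPa.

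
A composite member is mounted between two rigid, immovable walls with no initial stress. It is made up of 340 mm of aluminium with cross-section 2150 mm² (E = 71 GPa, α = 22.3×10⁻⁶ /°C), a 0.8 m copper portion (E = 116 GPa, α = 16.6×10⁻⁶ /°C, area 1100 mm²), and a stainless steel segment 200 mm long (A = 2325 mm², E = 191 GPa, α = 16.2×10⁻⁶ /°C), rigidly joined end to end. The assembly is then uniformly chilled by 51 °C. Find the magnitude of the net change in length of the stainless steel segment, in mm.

|ΔL| ≈ 0.103 mm

If the supports were absent, the total length change would be Σ αᵢΔT Lᵢ = 22.3×10⁻⁶×51×340 + 16.6×10⁻⁶×51×800 + 16.2×10⁻⁶×51×200 = 1.229 mm.
The walls prevent any net length change, so an axial force P (same in every segment) develops. Compatibility: P · Σ Lᵢ/(AᵢEᵢ) = δ_free.
Σ Lᵢ/(AᵢEᵢ) = 340/(2150×71×10³) + 800/(1100×116×10³) + 200/(2325×191×10³) = 8.947×10⁻⁶ mm/N.
Hence P = δ_free / Σ(L/AE) = 1.229/8.947×10⁻⁶ = 137.4 kN (tensile).
For the stainless steel segment, free thermal change = 16.2×10⁻⁶×51×200 = 0.1652 mm and elastic change from P = 137400×200/(2325×191×10³) = 0.06187 mm; these oppose, so the net change is 0.103 mm (segment shortens).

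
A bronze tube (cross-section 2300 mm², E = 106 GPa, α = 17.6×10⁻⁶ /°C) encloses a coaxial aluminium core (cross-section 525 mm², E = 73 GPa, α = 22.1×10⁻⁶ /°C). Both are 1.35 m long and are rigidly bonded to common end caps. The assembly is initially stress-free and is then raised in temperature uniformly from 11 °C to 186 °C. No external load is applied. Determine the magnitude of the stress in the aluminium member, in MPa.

σ ≈ 49.7 MPa (compressive)

Equilibrium of a rigid end plate with no external load gives equal and opposite internal forces ±P in the two members. Since α_{aluminium} > α_{bronze}, heating drives the aluminium into compression and the bronze into tension.
Setting the final lengths equal and cancelling L: (α₁ − α₂)ΔT = P/(A₁E₁) + P/(A₂E₂).
|α₁ − α₂|·ΔT = 4.5×10⁻⁶ × 175 = 0.0007875.
1/(A₁E₁) + 1/(A₂E₂) = 1/(2300×106×10³) + 1/(525×73×10³) = 3.019×10⁻⁸ N⁻¹.
P = 0.0007875 / 3.019×10⁻⁸ = 26080 N = 26.08 kN.
σ_{aluminium} = P/A₂ = 26080/525 = 49.68 MPa, compressive.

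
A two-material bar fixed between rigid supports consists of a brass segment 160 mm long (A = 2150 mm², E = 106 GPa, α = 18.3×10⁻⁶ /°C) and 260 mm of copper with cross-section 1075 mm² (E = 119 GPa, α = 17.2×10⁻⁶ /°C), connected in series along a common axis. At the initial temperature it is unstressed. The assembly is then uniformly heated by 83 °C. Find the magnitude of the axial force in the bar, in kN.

If the supports were absent, the total length change would be Σ αᵢΔT Lᵢ = 18.3×10⁻⁶×83×160 + 17.2×10⁻⁶×83×260 = 0.6142 mm.
The walls prevent any net length change, so an axial force P (same in every segment) develops. Compatibility: P · Σ Lᵢ/(AᵢEᵢ) = δ_free.
Σ Lᵢ/(AᵢEᵢ) = 160/(2150×106×10³) + 260/(1075×119×10³) = 2.735×10⁻⁶ mm/N.
Hence P = δ_free / Σ(L/AE) = 0.6142/2.735×10⁻⁶ = 224.6 kN (compressive).

P ≈ 225 kN (compressive)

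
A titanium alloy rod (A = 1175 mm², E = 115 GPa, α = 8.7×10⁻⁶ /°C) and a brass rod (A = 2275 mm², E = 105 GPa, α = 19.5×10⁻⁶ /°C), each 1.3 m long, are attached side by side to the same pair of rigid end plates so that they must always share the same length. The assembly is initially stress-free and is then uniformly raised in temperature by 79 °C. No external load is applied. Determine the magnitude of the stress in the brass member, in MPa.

σ ≈ 32.4 MPa (compressive)

Equilibrium of a rigid end plate with no external load gives equal and opposite internal forces ±P in the two members. Since α_{brass} > α_{titanium alloy}, heating drives the brass into compression and the titanium alloy into tension.
Setting the final lengths equal and cancelling L: (α₁ − α₂)ΔT = P/(A₁E₁) + P/(A₂E₂).
|α₁ − α₂|·ΔT = 10.8×10⁻⁶ × 79 = 0.0008532.
1/(A₁E₁) + 1/(A₂E₂) = 1/(1175×115×10³) + 1/(2275×105×10³) = 1.159×10⁻⁸ N⁻¹.
So P = 0.0008532 / 1.159×10⁻⁸ = 73.64 kN.
σ_{brass} = P/A₂ = 73640/2275 = 32.37 MPa, compressive.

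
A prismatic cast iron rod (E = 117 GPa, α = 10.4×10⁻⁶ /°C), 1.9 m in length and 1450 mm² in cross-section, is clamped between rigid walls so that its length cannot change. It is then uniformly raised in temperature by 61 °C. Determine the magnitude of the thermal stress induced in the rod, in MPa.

σ ≈ 74.2 MPa (compressive)

The supports are rigid, so the total axial strain is zero. The restrained thermal strain is ε = αΔT = 10.4×10⁻⁶ × 61 = 634.4×10⁻⁶.
Hence σ = E·αΔT = 117×10³ × 634.4×10⁻⁶ = 74.22 MPa, compressive.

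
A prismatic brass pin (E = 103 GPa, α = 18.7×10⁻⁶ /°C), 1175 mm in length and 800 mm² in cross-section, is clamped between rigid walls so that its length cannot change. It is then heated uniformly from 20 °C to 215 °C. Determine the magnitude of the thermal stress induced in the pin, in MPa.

σ ≈ 376 MPa (compressive)

Because both ends are immovable the net strain is zero, and the suppressed thermal strain is αΔT = 18.7×10⁻⁶ × 195 = 3646.5×10⁻⁶.
Hence σ = E·αΔT = 103×10³ × 3646.5×10⁻⁶ = 375.6 MPa, compressive.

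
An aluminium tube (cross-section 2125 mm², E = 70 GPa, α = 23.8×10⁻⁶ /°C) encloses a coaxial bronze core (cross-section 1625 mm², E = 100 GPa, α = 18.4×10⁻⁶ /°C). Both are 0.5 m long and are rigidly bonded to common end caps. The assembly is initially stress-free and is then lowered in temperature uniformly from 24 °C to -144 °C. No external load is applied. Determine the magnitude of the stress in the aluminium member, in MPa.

σ ≈ 33.2 MPa (tensile)

Equilibrium of a rigid end plate with no external load gives equal and opposite internal forces ±P in the two members. Since α_{aluminium} > α_{bronze}, cooling drives the aluminium into tension and the bronze into compression.
Equating the net (thermal + elastic) strains gives |α₁ − α₂|·ΔT = P·[1/(A₁E₁) + 1/(A₂E₂)].
|α₁ − α₂|·ΔT = 5.4×10⁻⁶ × 168 = 0.0009072.
1/(A₁E₁) + 1/(A₂E₂) = 1/(2125×70×10³) + 1/(1625×100×10³) = 1.288×10⁻⁸ N⁻¹.
P = 0.0009072 / 1.288×10⁻⁸ = 70450 N = 70.45 kN.
σ_{aluminium} = P/A₁ = 70450/2125 = 33.15 MPa, tensile.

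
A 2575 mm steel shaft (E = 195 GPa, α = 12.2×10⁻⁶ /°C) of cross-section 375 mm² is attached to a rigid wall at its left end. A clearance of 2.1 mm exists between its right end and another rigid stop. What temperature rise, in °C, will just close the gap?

The gap closes when αΔT L = 2.1 mm, since the shaft is still unstressed at that instant.
ΔT = 2.1 / (12.2×10⁻⁶ × 2575) = 66.85 °C.

ΔT ≈ 66.8 °C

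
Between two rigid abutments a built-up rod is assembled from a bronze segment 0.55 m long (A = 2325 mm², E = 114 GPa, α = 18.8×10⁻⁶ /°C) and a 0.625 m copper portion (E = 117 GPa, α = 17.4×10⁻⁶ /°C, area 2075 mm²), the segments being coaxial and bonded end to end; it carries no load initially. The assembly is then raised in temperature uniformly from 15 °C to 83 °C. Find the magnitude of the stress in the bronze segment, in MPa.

σ ≈ 133 MPa (compressive)

With the walls removed the bar would change length by δ_free = Σ αᵢΔT Lᵢ = 18.8×10⁻⁶×68×550 + 17.4×10⁻⁶×68×625 = 1.443 mm.
The rigid supports impose zero overall length change; the single axial force P common to all segments must satisfy P Σ Lᵢ/(AᵢEᵢ) = δ_free.
The series flexibility is Σ Lᵢ/(AᵢEᵢ) = 550/(2325×114×10³) + 625/(2075×117×10³) = 4.649×10⁻⁶ mm/N.
P = 1.443 / 4.649×10⁻⁶ = 310300 N = 310.3 kN, compressive.
σ_{bronze} = P / A = 310300 / 2325 = 133.5 MPa.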